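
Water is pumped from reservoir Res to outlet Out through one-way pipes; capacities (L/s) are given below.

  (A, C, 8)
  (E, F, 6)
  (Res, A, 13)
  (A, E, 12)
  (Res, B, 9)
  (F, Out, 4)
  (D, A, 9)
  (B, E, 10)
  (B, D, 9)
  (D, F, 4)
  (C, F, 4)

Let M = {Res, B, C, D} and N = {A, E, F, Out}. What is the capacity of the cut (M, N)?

Edges leaving {Res, B, C, D}: Res→A (13), B→E (10), C→F (4), D→A (9), D→F (4).
Cut capacity = 13 + 10 + 4 + 9 + 4 = 40.

40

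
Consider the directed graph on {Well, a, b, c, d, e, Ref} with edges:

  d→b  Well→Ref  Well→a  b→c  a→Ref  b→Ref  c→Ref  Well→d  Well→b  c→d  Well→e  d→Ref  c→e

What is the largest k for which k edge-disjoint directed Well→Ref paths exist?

4

Assign every edge capacity 1; by Menger, the answer equals the max flow.
Path Well→Ref (+1); total 1.
Path Well→a→Ref (+1); total 2.
Path Well→b→Ref (+1); total 3.
Path Well→d→Ref (+1); total 4.
No residual Well→Ref path; max flow = 4.
Certifying cut of size 4: {Well→Ref, Well→a, Well→b, Well→d}.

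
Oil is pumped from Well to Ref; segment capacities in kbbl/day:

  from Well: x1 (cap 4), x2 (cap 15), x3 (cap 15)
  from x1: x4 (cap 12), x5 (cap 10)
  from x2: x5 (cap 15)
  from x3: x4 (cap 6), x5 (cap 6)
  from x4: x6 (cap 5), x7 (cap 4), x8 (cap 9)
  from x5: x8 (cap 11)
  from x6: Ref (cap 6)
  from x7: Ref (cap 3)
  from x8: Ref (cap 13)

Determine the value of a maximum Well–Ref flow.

21

Augment Well→x1→x4→x6→Ref: bottleneck 4, flow now 4.
Augment Well→x2→x5→x8→Ref: bottleneck 11, flow now 15.
Augment Well→x3→x4→x6→Ref: bottleneck 1, flow now 16.
Augment Well→x3→x4→x7→Ref: bottleneck 3, flow now 19.
Augment Well→x3→x4→x8→Ref: bottleneck 2, flow now 21.
No augmenting path remains; maximum flow = 21.
In the residual graph, reachable from Well: {Well, x2, x3, x5}.
Min-cut edges: Well→x1 (4), x3→x4 (6), x5→x8 (11); capacity 4 + 6 + 11 = 21.
This cut is saturated, so no flow can exceed 21.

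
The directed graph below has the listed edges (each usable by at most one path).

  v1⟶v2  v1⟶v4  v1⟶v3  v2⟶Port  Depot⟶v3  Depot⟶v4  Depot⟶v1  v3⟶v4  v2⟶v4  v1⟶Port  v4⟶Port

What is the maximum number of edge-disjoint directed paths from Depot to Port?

2

Assign every edge capacity 1; by Menger, the answer equals the max flow.
Path Depot→v1→Port (+1); total 1.
Path Depot→v4→Port (+1); total 2.
No residual Depot→Port path; max flow = 2.
Certifying cut of size 2: {Depot→v1, v4→Port}.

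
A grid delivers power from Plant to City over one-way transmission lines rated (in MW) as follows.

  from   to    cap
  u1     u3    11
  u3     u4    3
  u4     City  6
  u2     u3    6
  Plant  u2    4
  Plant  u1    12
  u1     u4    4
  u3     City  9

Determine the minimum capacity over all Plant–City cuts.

Augment Plant→u1→u3→City: bottleneck 9, flow now 9.
Augment Plant→u1→u4→City: bottleneck 3, flow now 12.
Augment Plant→u2→u3→u4→City: bottleneck 3, flow now 15.
No augmenting path remains; maximum flow = 15.
By max-flow min-cut, the minimum cut capacity equals the max flow.
In the residual graph, reachable from Plant: {Plant, u1, u2, u3, u4}.
Min-cut edges: u3→City (9), u4→City (6); capacity 9 + 6 = 15.

15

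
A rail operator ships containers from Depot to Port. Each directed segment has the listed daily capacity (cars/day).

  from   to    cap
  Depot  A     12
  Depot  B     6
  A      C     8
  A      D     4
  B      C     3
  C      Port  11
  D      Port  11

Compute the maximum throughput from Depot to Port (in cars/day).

15

Augment Depot→A→C→Port: bottleneck 8, flow now 8.
Augment Depot→A→D→Port: bottleneck 4, flow now 12.
Augment Depot→B→C→Port: bottleneck 3, flow now 15.
No augmenting path remains; maximum flow = 15.
In the residual graph, reachable from Depot: {Depot, B}.
Min-cut edges: Depot→A (12), B→C (3); capacity 12 + 3 = 15.
This cut is saturated, so no flow can exceed 15.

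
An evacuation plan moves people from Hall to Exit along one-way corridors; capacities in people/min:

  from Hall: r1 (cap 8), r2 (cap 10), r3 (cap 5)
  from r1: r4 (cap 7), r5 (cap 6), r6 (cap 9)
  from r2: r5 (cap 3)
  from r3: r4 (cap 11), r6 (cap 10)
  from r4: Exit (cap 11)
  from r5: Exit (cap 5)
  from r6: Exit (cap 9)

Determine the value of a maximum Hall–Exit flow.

Augment Hall→r1→r4→Exit: bottleneck 7, flow now 7.
Augment Hall→r1→r5→Exit: bottleneck 1, flow now 8.
Augment Hall→r2→r5→Exit: bottleneck 3, flow now 11.
Augment Hall→r3→r4→Exit: bottleneck 4, flow now 15.
Augment Hall→r3→r6→Exit: bottleneck 1, flow now 16.
No augmenting path remains; maximum flow = 16.
In the residual graph, reachable from Hall: {Hall, r2}.
Min-cut edges: Hall→r1 (8), Hall→r3 (5), r2→r5 (3); capacity 8 + 5 + 3 = 16.
This cut is saturated, so no flow can exceed 16.

16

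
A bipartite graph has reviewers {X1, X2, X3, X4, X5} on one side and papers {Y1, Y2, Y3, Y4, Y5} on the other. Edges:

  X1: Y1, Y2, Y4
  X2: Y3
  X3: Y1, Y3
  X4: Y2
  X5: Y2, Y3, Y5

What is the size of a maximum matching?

5

Unit-capacity flow: source→left, listed edges, right→sink; max matching = max flow.
Augmenting path X1→Y1 (+1); matched 1.
Augmenting path X2→Y3 (+1); matched 2.
Augmenting path X4→Y2 (+1); matched 3.
Augmenting path X5→Y5 (+1); matched 4.
Augmenting path X3→Y1→X1→Y4 (+1); matched 5.
No augmenting path remains; maximum matching = 5.
König certificate: {X1, X2, X3, X4, X5} is a vertex cover of size 5 (every listed pair touches it), so no matching can be larger.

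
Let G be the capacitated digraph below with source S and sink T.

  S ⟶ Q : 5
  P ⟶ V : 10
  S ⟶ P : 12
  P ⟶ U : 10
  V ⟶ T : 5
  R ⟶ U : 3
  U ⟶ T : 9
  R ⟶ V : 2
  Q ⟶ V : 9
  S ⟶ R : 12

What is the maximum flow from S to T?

Augment S→P→U→T: bottleneck 9, flow now 9.
Augment S→P→V→T: bottleneck 3, flow now 12.
Augment S→Q→V→T: bottleneck 2, flow now 14.
No augmenting path remains; maximum flow = 14.
In the residual graph, reachable from S: {S, P, Q, R, U, V}.
Min-cut edges: U→T (9), V→T (5); capacity 9 + 5 = 14.
This cut is saturated, so no flow can exceed 14.

14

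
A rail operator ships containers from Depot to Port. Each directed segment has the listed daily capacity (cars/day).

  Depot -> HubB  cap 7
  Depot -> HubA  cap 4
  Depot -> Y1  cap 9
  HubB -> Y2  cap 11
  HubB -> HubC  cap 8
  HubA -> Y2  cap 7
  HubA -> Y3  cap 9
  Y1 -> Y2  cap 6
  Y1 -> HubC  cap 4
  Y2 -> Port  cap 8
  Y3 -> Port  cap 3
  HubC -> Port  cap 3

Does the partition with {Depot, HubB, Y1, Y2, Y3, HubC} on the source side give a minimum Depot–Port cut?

Given cut capacity: 4 + 8 + 3 + 3 = 18.
Augment Depot→HubB→Y2→Port: bottleneck 7, flow now 7.
Augment Depot→HubA→Y2→Port: bottleneck 1, flow now 8.
Augment Depot→HubA→Y3→Port: bottleneck 3, flow now 11.
Augment Depot→Y1→HubC→Port: bottleneck 3, flow now 14.
No augmenting path remains; maximum flow = 14.
In the residual graph, reachable from Depot: {Depot, HubB, HubA, Y1, Y2, Y3, HubC}.
Min-cut edges: Y2→Port (8), Y3→Port (3), HubC→Port (3); capacity 8 + 3 + 3 = 14.
Cut capacity 18 exceeds the max flow 14, so it is not minimum.

No — its capacity is 18, but the minimum cut has capacity 14.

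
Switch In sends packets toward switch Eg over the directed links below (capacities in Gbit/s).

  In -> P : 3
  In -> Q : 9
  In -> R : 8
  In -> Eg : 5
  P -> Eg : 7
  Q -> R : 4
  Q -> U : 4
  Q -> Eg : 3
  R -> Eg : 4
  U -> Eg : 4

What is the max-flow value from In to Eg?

19

Augment In→Eg: bottleneck 5, flow now 5.
Augment In→P→Eg: bottleneck 3, flow now 8.
Augment In→Q→Eg: bottleneck 3, flow now 11.
Augment In→R→Eg: bottleneck 4, flow now 15.
Augment In→Q→U→Eg: bottleneck 4, flow now 19.
No augmenting path remains; maximum flow = 19.
In the residual graph, reachable from In: {In, Q, R}.
Min-cut edges: In→P (3), In→Eg (5), Q→U (4), Q→Eg (3), R→Eg (4); capacity 3 + 5 + 4 + 3 + 4 = 19.
This cut is saturated, so no flow can exceed 19.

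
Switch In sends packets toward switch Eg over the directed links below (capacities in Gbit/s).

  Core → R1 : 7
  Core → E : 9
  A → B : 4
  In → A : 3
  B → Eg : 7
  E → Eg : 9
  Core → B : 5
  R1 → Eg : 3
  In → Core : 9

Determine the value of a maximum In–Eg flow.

Augment In→Core→R1→Eg: bottleneck 3, flow now 3.
Augment In→Core→E→Eg: bottleneck 6, flow now 9.
Augment In→A→B→Eg: bottleneck 3, flow now 12.
No augmenting path remains; maximum flow = 12.
In the residual graph, reachable from In: {In}.
Min-cut edges: In→Core (9), In→A (3); capacity 9 + 3 = 12.
This cut is saturated, so no flow can exceed 12.

12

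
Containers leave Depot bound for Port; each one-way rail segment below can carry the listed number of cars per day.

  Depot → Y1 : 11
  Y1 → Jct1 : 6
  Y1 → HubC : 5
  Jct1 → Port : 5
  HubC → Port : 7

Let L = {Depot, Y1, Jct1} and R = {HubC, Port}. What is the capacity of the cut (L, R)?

10

Edges leaving {Depot, Y1, Jct1}: Y1→HubC (5), Jct1→Port (5).
Cut capacity = 5 + 5 = 10.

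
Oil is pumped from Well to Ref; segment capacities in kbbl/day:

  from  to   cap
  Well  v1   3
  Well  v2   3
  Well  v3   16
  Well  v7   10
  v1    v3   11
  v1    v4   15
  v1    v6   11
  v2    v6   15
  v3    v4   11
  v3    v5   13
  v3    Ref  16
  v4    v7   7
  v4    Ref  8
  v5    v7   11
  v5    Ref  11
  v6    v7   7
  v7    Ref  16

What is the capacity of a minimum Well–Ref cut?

Augment Well→v3→Ref: bottleneck 16, flow now 16.
Augment Well→v7→Ref: bottleneck 10, flow now 26.
Augment Well→v1→v4→Ref: bottleneck 3, flow now 29.
Augment Well→v2→v6→v7→Ref: bottleneck 3, flow now 32.
No augmenting path remains; maximum flow = 32.
By max-flow min-cut, the minimum cut capacity equals the max flow.
In the residual graph, reachable from Well: {Well}.
Min-cut edges: Well→v1 (3), Well→v2 (3), Well→v3 (16), Well→v7 (10); capacity 3 + 3 + 16 + 10 = 32.

32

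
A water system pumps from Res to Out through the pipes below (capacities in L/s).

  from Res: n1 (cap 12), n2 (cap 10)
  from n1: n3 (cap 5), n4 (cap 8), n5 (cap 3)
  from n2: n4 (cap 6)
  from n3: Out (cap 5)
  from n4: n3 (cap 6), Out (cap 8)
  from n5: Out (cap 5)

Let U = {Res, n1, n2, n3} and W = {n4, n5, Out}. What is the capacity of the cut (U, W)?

22

Edges leaving {Res, n1, n2, n3}: n1→n4 (8), n1→n5 (3), n2→n4 (6), n3→Out (5).
Cut capacity = 8 + 3 + 6 + 5 = 22.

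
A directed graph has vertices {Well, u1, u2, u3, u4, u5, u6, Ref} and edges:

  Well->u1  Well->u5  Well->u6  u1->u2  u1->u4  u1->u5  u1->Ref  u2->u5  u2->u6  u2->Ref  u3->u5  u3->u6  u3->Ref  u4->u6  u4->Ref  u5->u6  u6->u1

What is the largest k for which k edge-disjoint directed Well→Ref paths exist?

Assign every edge capacity 1; by Menger, the answer equals the max flow.
Path Well→u1→Ref (+1); total 1.
Path Well→u6→u1→u2→Ref (+1); total 2.
No residual Well→Ref path; max flow = 2.
Certifying cut of size 2: {Well→u1, u6→u1}.

2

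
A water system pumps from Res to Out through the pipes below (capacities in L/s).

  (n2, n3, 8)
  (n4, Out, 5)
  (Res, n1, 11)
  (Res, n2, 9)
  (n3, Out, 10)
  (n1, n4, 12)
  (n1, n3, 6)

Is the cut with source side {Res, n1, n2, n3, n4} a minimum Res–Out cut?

Given cut capacity: 10 + 5 = 15.
Augment Res→n1→n3→Out: bottleneck 6, flow now 6.
Augment Res→n1→n4→Out: bottleneck 5, flow now 11.
Augment Res→n2→n3→Out: bottleneck 4, flow now 15.
No augmenting path remains; maximum flow = 15.
Cut capacity 15 equals the max flow, so it is a minimum cut.

Yes — it is a minimum cut (capacity 15).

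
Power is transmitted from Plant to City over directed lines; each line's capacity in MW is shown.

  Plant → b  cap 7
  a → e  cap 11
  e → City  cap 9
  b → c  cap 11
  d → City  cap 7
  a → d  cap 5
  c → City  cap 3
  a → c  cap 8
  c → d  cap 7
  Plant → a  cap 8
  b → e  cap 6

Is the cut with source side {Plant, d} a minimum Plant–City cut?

Given cut capacity: 8 + 7 + 7 = 22.
Augment Plant→a→c→City: bottleneck 3, flow now 3.
Augment Plant→a→d→City: bottleneck 5, flow now 8.
Augment Plant→b→e→City: bottleneck 6, flow now 14.
Augment Plant→b→c→d→City: bottleneck 1, flow now 15.
No augmenting path remains; maximum flow = 15.
In the residual graph, reachable from Plant: {Plant}.
Min-cut edges: Plant→a (8), Plant→b (7); capacity 8 + 7 = 15.
Cut capacity 22 exceeds the max flow 15, so it is not minimum.

No — its capacity is 22, but the minimum cut has capacity 15.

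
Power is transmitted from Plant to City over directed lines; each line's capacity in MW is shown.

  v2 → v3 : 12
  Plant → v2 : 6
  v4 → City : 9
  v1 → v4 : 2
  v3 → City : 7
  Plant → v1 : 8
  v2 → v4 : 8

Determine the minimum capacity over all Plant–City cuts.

8

Augment Plant→v1→v4→City: bottleneck 2, flow now 2.
Augment Plant→v2→v3→City: bottleneck 6, flow now 8.
No augmenting path remains; maximum flow = 8.
By max-flow min-cut, the minimum cut capacity equals the max flow.
In the residual graph, reachable from Plant: {Plant, v1}.
Min-cut edges: Plant→v2 (6), v1→v4 (2); capacity 6 + 2 = 8.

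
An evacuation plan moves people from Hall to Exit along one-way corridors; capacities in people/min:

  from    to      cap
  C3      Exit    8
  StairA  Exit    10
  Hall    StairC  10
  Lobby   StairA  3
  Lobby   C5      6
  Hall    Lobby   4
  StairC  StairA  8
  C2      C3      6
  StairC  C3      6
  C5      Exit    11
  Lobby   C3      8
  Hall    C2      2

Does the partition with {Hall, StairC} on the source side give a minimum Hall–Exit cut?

Given cut capacity: 2 + 4 + 6 + 8 = 20.
Augment Hall→StairC→C3→Exit: bottleneck 6, flow now 6.
Augment Hall→StairC→StairA→Exit: bottleneck 4, flow now 10.
Augment Hall→C2→C3→Exit: bottleneck 2, flow now 12.
Augment Hall→Lobby→StairA→Exit: bottleneck 3, flow now 15.
Augment Hall→Lobby→C5→Exit: bottleneck 1, flow now 16.
No augmenting path remains; maximum flow = 16.
In the residual graph, reachable from Hall: {Hall}.
Min-cut edges: Hall→StairC (10), Hall→C2 (2), Hall→Lobby (4); capacity 10 + 2 + 4 = 16.
Cut capacity 20 exceeds the max flow 16, so it is not minimum.

No — its capacity is 20, but the minimum cut has capacity 16.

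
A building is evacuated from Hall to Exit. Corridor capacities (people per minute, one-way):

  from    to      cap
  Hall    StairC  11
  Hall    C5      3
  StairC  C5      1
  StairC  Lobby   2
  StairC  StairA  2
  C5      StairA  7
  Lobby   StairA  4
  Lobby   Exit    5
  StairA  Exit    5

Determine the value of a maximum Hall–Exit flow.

7

Augment Hall→StairC→Lobby→Exit: bottleneck 2, flow now 2.
Augment Hall→StairC→StairA→Exit: bottleneck 2, flow now 4.
Augment Hall→C5→StairA→Exit: bottleneck 3, flow now 7.
No augmenting path remains; maximum flow = 7.
In the residual graph, reachable from Hall: {Hall, StairC, C5, StairA}.
Min-cut edges: StairC→Lobby (2), StairA→Exit (5); capacity 2 + 5 = 7.
This cut is saturated, so no flow can exceed 7.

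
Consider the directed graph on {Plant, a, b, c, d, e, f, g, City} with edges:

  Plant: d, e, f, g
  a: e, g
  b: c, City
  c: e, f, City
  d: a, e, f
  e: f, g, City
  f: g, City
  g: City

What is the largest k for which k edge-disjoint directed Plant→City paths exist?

Assign every edge capacity 1; by Menger, the answer equals the max flow.
Path Plant→e→City (+1); total 1.
Path Plant→f→City (+1); total 2.
Path Plant→g→City (+1); total 3.
No residual Plant→City path; max flow = 3.
Certifying cut of size 3: {e→City, f→City, g→City}.

3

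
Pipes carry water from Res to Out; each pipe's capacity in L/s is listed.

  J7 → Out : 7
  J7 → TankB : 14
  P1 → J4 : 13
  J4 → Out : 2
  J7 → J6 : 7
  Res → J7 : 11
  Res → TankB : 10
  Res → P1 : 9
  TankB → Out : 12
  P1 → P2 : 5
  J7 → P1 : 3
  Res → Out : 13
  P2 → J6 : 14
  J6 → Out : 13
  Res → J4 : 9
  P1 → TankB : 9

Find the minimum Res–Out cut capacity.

Augment Res→Out: bottleneck 13, flow now 13.
Augment Res→J7→Out: bottleneck 7, flow now 20.
Augment Res→TankB→Out: bottleneck 10, flow now 30.
Augment Res→J4→Out: bottleneck 2, flow now 32.
Augment Res→J7→TankB→Out: bottleneck 2, flow now 34.
Augment Res→J7→J6→Out: bottleneck 2, flow now 36.
Augment Res→P1→P2→J6→Out: bottleneck 5, flow now 41.
Augment Res→P1→TankB→J7→J6→Out: bottleneck 2, flow now 43. (uses reverse residual edge)
No augmenting path remains; maximum flow = 43.
By max-flow min-cut, the minimum cut capacity equals the max flow.
In the residual graph, reachable from Res: {Res, P1, TankB, J4}.
Min-cut edges: Res→J7 (11), Res→Out (13), P1→P2 (5), TankB→Out (12), J4→Out (2); capacity 11 + 13 + 5 + 12 + 2 = 43.

43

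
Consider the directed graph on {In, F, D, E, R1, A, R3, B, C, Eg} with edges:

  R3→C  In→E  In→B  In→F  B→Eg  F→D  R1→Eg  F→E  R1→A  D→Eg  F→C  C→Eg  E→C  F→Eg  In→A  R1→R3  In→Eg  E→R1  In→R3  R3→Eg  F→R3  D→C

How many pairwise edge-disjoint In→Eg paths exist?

Assign every edge capacity 1; by Menger, the answer equals the max flow.
Path In→Eg (+1); total 1.
Path In→F→Eg (+1); total 2.
Path In→R3→Eg (+1); total 3.
Path In→B→Eg (+1); total 4.
Path In→E→R1→Eg (+1); total 5.
No residual In→Eg path; max flow = 5.
Certifying cut of size 5: {In→B, In→E, In→Eg, In→F, In→R3}.

5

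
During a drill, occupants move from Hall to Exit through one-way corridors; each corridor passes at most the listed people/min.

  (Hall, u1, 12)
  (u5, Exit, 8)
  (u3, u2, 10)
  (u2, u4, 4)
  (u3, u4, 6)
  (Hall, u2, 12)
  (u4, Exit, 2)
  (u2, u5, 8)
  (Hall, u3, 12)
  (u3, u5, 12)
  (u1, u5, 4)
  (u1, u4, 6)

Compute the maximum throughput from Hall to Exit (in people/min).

Augment Hall→u1→u4→Exit: bottleneck 2, flow now 2.
Augment Hall→u1→u5→Exit: bottleneck 4, flow now 6.
Augment Hall→u2→u5→Exit: bottleneck 4, flow now 10.
No augmenting path remains; maximum flow = 10.
In the residual graph, reachable from Hall: {Hall, u1, u2, u3, u4, u5}.
Min-cut edges: u4→Exit (2), u5→Exit (8); capacity 2 + 8 = 10.
This cut is saturated, so no flow can exceed 10.

10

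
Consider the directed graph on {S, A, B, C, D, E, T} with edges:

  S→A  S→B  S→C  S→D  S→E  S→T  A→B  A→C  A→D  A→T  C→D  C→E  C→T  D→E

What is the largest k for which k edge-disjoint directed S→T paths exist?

3

Assign every edge capacity 1; by Menger, the answer equals the max flow.
Path S→T (+1); total 1.
Path S→A→T (+1); total 2.
Path S→C→T (+1); total 3.
No residual S→T path; max flow = 3.
Certifying cut of size 3: {S→A, S→C, S→T}.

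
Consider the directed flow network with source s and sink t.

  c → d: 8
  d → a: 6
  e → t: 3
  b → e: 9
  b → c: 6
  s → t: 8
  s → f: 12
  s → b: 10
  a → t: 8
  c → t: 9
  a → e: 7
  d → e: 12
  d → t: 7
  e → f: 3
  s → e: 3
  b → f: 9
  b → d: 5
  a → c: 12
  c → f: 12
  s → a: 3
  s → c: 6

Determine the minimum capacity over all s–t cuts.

Augment s→t: bottleneck 8, flow now 8.
Augment s→a→t: bottleneck 3, flow now 11.
Augment s→c→t: bottleneck 6, flow now 17.
Augment s→e→t: bottleneck 3, flow now 20.
Augment s→b→c→t: bottleneck 3, flow now 23.
Augment s→b→d→t: bottleneck 5, flow now 28.
Augment s→b→c→d→t: bottleneck 2, flow now 30.
No augmenting path remains; maximum flow = 30.
By max-flow min-cut, the minimum cut capacity equals the max flow.
In the residual graph, reachable from s: {s, f}.
Min-cut edges: s→a (3), s→b (10), s→c (6), s→e (3), s→t (8); capacity 3 + 10 + 6 + 3 + 8 = 30.

30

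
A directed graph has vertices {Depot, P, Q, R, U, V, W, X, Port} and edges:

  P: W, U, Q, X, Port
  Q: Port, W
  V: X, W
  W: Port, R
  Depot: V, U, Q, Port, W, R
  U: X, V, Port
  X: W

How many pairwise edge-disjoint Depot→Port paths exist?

4

Assign every edge capacity 1; by Menger, the answer equals the max flow.
Path Depot→Port (+1); total 1.
Path Depot→Q→Port (+1); total 2.
Path Depot→U→Port (+1); total 3.
Path Depot→W→Port (+1); total 4.
No residual Depot→Port path; max flow = 4.
Certifying cut of size 4: {Depot→Port, Depot→Q, Depot→U, W→Port}.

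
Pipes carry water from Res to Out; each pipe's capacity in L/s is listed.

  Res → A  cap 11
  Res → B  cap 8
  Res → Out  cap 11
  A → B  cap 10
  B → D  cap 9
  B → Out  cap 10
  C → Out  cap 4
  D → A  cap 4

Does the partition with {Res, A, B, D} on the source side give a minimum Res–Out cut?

Given cut capacity: 11 + 10 = 21.
Augment Res→Out: bottleneck 11, flow now 11.
Augment Res→B→Out: bottleneck 8, flow now 19.
Augment Res→A→B→Out: bottleneck 2, flow now 21.
No augmenting path remains; maximum flow = 21.
Cut capacity 21 equals the max flow, so it is a minimum cut.

Yes — it is a minimum cut (capacity 21).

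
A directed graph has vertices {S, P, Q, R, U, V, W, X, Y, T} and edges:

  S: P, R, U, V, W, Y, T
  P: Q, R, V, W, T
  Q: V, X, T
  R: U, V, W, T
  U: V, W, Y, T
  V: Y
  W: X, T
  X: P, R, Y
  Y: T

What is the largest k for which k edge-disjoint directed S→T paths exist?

Assign every edge capacity 1; by Menger, the answer equals the max flow.
Path S→T (+1); total 1.
Path S→P→T (+1); total 2.
Path S→R→T (+1); total 3.
Path S→U→T (+1); total 4.
Path S→W→T (+1); total 5.
Path S→Y→T (+1); total 6.
No residual S→T path; max flow = 6.
Certifying cut of size 6: {S→P, S→R, S→T, S→U, S→W, Y→T}.

6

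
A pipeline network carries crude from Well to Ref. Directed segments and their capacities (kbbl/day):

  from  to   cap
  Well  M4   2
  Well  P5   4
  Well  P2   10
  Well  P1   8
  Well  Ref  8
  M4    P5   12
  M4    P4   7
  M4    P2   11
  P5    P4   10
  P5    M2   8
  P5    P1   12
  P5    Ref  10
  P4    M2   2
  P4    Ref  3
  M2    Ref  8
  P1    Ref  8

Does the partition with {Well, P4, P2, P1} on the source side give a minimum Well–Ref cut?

Given cut capacity: 2 + 4 + 8 + 2 + 3 + 8 = 27.
Augment Well→Ref: bottleneck 8, flow now 8.
Augment Well→P5→Ref: bottleneck 4, flow now 12.
Augment Well→P1→Ref: bottleneck 8, flow now 20.
Augment Well→M4→P5→Ref: bottleneck 2, flow now 22.
No augmenting path remains; maximum flow = 22.
In the residual graph, reachable from Well: {Well, P2}.
Min-cut edges: Well→M4 (2), Well→P5 (4), Well→P1 (8), Well→Ref (8); capacity 2 + 4 + 8 + 8 = 22.
Cut capacity 27 exceeds the max flow 22, so it is not minimum.

No — its capacity is 27, but the minimum cut has capacity 22.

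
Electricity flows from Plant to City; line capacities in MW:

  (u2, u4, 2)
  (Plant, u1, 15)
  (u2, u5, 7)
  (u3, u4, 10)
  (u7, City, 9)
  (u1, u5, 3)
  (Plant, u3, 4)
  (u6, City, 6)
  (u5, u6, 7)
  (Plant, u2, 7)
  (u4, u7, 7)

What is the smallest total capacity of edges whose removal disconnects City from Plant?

12

Augment Plant→u1→u5→u6→City: bottleneck 3, flow now 3.
Augment Plant→u2→u4→u7→City: bottleneck 2, flow now 5.
Augment Plant→u2→u5→u6→City: bottleneck 3, flow now 8.
Augment Plant→u3→u4→u7→City: bottleneck 4, flow now 12.
No augmenting path remains; maximum flow = 12.
By max-flow min-cut, the minimum cut capacity equals the max flow.
In the residual graph, reachable from Plant: {Plant, u1, u2, u5, u6}.
Min-cut edges: Plant→u3 (4), u2→u4 (2), u6→City (6); capacity 4 + 2 + 6 = 12.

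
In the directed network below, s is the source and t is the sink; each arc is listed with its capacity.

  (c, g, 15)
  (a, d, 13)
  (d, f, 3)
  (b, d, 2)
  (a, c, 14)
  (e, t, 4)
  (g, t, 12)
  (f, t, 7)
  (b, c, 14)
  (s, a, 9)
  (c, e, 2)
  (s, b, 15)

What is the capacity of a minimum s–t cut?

17

Augment s→a→c→e→t: bottleneck 2, flow now 2.
Augment s→a→c→g→t: bottleneck 7, flow now 9.
Augment s→b→c→g→t: bottleneck 5, flow now 14.
Augment s→b→d→f→t: bottleneck 2, flow now 16.
Augment s→b→c→a→d→f→t: bottleneck 1, flow now 17. (uses reverse residual edge)
No augmenting path remains; maximum flow = 17.
By max-flow min-cut, the minimum cut capacity equals the max flow.
In the residual graph, reachable from s: {s, a, b, c, d, g}.
Min-cut edges: c→e (2), d→f (3), g→t (12); capacity 2 + 3 + 12 = 17.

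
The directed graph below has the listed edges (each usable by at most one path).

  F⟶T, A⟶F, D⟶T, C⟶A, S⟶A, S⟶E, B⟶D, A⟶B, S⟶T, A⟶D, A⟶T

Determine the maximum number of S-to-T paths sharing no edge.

2

Assign every edge capacity 1; by Menger, the answer equals the max flow.
Path S→T (+1); total 1.
Path S→A→T (+1); total 2.
No residual S→T path; max flow = 2.
Certifying cut of size 2: {S→A, S→T}.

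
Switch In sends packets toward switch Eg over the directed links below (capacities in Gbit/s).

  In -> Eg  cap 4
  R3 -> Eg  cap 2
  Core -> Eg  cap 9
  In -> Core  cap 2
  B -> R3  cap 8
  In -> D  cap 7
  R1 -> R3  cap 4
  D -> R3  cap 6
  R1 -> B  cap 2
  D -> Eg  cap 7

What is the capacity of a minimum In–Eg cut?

Augment In→Eg: bottleneck 4, flow now 4.
Augment In→Core→Eg: bottleneck 2, flow now 6.
Augment In→D→Eg: bottleneck 7, flow now 13.
No augmenting path remains; maximum flow = 13.
By max-flow min-cut, the minimum cut capacity equals the max flow.
In the residual graph, reachable from In: {In}.
Min-cut edges: In→Core (2), In→D (7), In→Eg (4); capacity 2 + 7 + 4 = 13.

13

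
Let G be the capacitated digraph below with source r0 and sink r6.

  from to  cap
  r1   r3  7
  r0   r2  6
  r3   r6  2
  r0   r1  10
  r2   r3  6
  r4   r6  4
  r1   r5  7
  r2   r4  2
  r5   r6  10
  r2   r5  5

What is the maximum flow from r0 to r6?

Augment r0→r1→r3→r6: bottleneck 2, flow now 2.
Augment r0→r1→r5→r6: bottleneck 7, flow now 9.
Augment r0→r2→r4→r6: bottleneck 2, flow now 11.
Augment r0→r2→r5→r6: bottleneck 3, flow now 14.
No augmenting path remains; maximum flow = 14.
In the residual graph, reachable from r0: {r0, r1, r2, r3, r5}.
Min-cut edges: r2→r4 (2), r3→r6 (2), r5→r6 (10); capacity 2 + 2 + 10 = 14.
This cut is saturated, so no flow can exceed 14.

14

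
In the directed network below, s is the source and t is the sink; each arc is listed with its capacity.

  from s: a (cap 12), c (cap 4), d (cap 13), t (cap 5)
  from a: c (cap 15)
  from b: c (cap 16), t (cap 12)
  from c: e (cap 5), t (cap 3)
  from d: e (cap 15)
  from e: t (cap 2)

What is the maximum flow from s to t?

Augment s→t: bottleneck 5, flow now 5.
Augment s→c→t: bottleneck 3, flow now 8.
Augment s→c→e→t: bottleneck 1, flow now 9.
Augment s→d→e→t: bottleneck 1, flow now 10.
No augmenting path remains; maximum flow = 10.
In the residual graph, reachable from s: {s, a, c, d, e}.
Min-cut edges: s→t (5), c→t (3), e→t (2); capacity 5 + 3 + 2 = 10.
This cut is saturated, so no flow can exceed 10.

10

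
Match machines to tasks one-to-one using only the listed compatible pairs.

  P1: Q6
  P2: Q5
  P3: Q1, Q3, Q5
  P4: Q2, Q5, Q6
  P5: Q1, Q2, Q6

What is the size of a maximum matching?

Unit-capacity flow: source→left, listed edges, right→sink; max matching = max flow.
Augmenting path P1→Q6 (+1); matched 1.
Augmenting path P2→Q5 (+1); matched 2.
Augmenting path P3→Q1 (+1); matched 3.
Augmenting path P4→Q2 (+1); matched 4.
Augmenting path P5→Q1→P3→Q3 (+1); matched 5.
No augmenting path remains; maximum matching = 5.
König certificate: {P1, P2, P3, P4, P5} is a vertex cover of size 5 (every listed pair touches it), so no matching can be larger.

5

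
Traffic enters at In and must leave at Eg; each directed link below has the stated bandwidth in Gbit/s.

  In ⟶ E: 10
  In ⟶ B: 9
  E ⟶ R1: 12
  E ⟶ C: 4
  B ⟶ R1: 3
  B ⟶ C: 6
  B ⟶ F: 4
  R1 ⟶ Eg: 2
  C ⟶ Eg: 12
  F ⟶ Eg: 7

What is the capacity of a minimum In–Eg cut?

15

Augment In→E→R1→Eg: bottleneck 2, flow now 2.
Augment In→E→C→Eg: bottleneck 4, flow now 6.
Augment In→B→C→Eg: bottleneck 6, flow now 12.
Augment In→B→F→Eg: bottleneck 3, flow now 15.
No augmenting path remains; maximum flow = 15.
By max-flow min-cut, the minimum cut capacity equals the max flow.
In the residual graph, reachable from In: {In, E, R1}.
Min-cut edges: In→B (9), E→C (4), R1→Eg (2); capacity 9 + 4 + 2 = 15.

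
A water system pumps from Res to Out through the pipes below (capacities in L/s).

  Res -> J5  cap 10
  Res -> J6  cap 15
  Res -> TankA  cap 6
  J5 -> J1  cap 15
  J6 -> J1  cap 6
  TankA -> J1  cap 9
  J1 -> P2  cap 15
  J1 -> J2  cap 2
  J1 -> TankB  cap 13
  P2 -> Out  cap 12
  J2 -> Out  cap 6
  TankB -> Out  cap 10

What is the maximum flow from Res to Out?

Augment Res→J5→J1→P2→Out: bottleneck 10, flow now 10.
Augment Res→J6→J1→P2→Out: bottleneck 2, flow now 12.
Augment Res→J6→J1→J2→Out: bottleneck 2, flow now 14.
Augment Res→J6→J1→TankB→Out: bottleneck 2, flow now 16.
Augment Res→TankA→J1→TankB→Out: bottleneck 6, flow now 22.
No augmenting path remains; maximum flow = 22.
In the residual graph, reachable from Res: {Res, J6}.
Min-cut edges: Res→J5 (10), Res→TankA (6), J6→J1 (6); capacity 10 + 6 + 6 = 22.
This cut is saturated, so no flow can exceed 22.

22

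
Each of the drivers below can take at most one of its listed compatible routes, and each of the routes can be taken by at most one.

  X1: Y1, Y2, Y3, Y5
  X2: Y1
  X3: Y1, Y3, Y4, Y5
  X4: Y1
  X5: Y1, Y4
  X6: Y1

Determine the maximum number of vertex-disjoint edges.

Unit-capacity flow: source→left, listed edges, right→sink; max matching = max flow.
Augmenting path X1→Y1 (+1); matched 1.
Augmenting path X3→Y3 (+1); matched 2.
Augmenting path X5→Y4 (+1); matched 3.
Augmenting path X2→Y1→X1→Y2 (+1); matched 4.
No augmenting path remains; maximum matching = 4.
König certificate: {X1, X3, X5, Y1} is a vertex cover of size 4 (every listed pair touches it), so no matching can be larger.

4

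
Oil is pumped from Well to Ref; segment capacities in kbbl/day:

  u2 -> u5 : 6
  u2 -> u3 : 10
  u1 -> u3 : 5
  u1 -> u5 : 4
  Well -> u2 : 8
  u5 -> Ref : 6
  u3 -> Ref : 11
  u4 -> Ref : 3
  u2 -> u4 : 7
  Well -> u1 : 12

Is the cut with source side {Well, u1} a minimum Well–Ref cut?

Given cut capacity: 8 + 5 + 4 = 17.
Augment Well→u1→u3→Ref: bottleneck 5, flow now 5.
Augment Well→u1→u5→Ref: bottleneck 4, flow now 9.
Augment Well→u2→u3→Ref: bottleneck 6, flow now 15.
Augment Well→u2→u4→Ref: bottleneck 2, flow now 17.
No augmenting path remains; maximum flow = 17.
Cut capacity 17 equals the max flow, so it is a minimum cut.

Yes — it is a minimum cut (capacity 17).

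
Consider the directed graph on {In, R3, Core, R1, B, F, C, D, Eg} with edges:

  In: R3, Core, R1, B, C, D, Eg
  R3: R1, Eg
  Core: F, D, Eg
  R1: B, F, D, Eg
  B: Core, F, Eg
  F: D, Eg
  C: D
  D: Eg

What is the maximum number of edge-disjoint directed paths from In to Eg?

6

Assign every edge capacity 1; by Menger, the answer equals the max flow.
Path In→Eg (+1); total 1.
Path In→R3→Eg (+1); total 2.
Path In→Core→Eg (+1); total 3.
Path In→R1→Eg (+1); total 4.
Path In→B→Eg (+1); total 5.
Path In→D→Eg (+1); total 6.
No residual In→Eg path; max flow = 6.
Certifying cut of size 6: {D→Eg, In→B, In→Core, In→Eg, In→R1, In→R3}.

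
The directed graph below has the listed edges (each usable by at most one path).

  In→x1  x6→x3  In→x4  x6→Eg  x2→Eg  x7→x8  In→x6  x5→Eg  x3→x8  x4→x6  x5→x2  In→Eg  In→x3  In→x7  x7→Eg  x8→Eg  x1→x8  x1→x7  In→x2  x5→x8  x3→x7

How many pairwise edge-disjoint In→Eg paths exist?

Assign every edge capacity 1; by Menger, the answer equals the max flow.
Path In→Eg (+1); total 1.
Path In→x2→Eg (+1); total 2.
Path In→x6→Eg (+1); total 3.
Path In→x7→Eg (+1); total 4.
Path In→x1→x8→Eg (+1); total 5.
No residual In→Eg path; max flow = 5.
Certifying cut of size 5: {In→Eg, In→x2, x6→Eg, x7→Eg, x8→Eg}.

5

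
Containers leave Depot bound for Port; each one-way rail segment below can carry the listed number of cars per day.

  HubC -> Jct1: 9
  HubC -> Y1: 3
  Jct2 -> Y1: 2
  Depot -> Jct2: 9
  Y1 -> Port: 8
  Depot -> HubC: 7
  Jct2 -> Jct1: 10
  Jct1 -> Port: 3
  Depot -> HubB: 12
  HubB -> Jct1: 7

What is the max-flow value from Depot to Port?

Augment Depot→Jct2→Y1→Port: bottleneck 2, flow now 2.
Augment Depot→Jct2→Jct1→Port: bottleneck 3, flow now 5.
Augment Depot→HubC→Y1→Port: bottleneck 3, flow now 8.
No augmenting path remains; maximum flow = 8.
In the residual graph, reachable from Depot: {Depot, Jct2, HubC, HubB, Jct1}.
Min-cut edges: Jct2→Y1 (2), HubC→Y1 (3), Jct1→Port (3); capacity 2 + 3 + 3 = 8.
This cut is saturated, so no flow can exceed 8.

8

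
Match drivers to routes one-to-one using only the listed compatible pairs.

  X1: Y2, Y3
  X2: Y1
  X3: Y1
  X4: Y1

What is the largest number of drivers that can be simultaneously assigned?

Unit-capacity flow: source→left, listed edges, right→sink; max matching = max flow.
Augmenting path X1→Y2 (+1); matched 1.
Augmenting path X2→Y1 (+1); matched 2.
No augmenting path remains; maximum matching = 2.
König certificate: {X1, Y1} is a vertex cover of size 2 (every listed pair touches it), so no matching can be larger.

2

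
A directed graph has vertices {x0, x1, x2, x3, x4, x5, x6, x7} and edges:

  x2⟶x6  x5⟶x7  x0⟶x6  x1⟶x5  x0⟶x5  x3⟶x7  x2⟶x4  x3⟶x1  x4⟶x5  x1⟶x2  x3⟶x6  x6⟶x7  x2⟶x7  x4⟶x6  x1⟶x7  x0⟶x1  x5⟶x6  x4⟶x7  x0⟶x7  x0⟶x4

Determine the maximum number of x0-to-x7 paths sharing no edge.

5

Assign every edge capacity 1; by Menger, the answer equals the max flow.
Path x0→x7 (+1); total 1.
Path x0→x1→x7 (+1); total 2.
Path x0→x4→x7 (+1); total 3.
Path x0→x5→x7 (+1); total 4.
Path x0→x6→x7 (+1); total 5.
No residual x0→x7 path; max flow = 5.
Certifying cut of size 5: {x0→x1, x0→x4, x0→x5, x0→x6, x0→x7}.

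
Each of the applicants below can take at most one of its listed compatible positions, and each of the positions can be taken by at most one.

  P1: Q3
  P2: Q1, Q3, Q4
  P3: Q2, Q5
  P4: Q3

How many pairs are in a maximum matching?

Unit-capacity flow: source→left, listed edges, right→sink; max matching = max flow.
Augmenting path P1→Q3 (+1); matched 1.
Augmenting path P2→Q1 (+1); matched 2.
Augmenting path P3→Q2 (+1); matched 3.
No augmenting path remains; maximum matching = 3.
König certificate: {P2, P3, Q3} is a vertex cover of size 3 (every listed pair touches it), so no matching can be larger.

3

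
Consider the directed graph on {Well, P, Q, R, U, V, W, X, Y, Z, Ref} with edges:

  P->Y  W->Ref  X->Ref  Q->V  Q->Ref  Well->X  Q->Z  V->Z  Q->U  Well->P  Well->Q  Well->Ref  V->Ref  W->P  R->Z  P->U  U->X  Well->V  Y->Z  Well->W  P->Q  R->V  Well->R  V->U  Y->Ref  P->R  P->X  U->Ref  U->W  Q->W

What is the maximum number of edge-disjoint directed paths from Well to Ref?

7

Assign every edge capacity 1; by Menger, the answer equals the max flow.
Augment Well→Ref (+1); total 1.
Augment Well→Q→Ref (+1); total 2.
Augment Well→V→Ref (+1); total 3.
Augment Well→W→Ref (+1); total 4.
Augment Well→X→Ref (+1); total 5.
Augment Well→P→U→Ref (+1); total 6.
Augment Well→R→V→U→P→Y→Ref (+1); total 7. (traverses P→U backwards in the residual graph, cancelling flow on it)
After the cancellation the 7 edge-disjoint paths are: Well→P→Y→Ref; Well→Q→Ref; Well→R→V→U→Ref; Well→V→Ref; Well→W→Ref; Well→X→Ref; Well→Ref.
No residual Well→Ref path; max flow = 7.
Certifying cut of size 7: {Well→P, Well→Q, Well→R, Well→Ref, Well→V, Well→W, Well→X}.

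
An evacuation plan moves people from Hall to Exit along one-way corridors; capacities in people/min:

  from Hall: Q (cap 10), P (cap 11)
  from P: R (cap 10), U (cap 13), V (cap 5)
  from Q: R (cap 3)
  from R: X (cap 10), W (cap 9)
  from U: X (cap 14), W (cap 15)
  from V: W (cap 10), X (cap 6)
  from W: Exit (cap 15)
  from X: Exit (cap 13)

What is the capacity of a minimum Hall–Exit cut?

14

Augment Hall→P→R→W→Exit: bottleneck 9, flow now 9.
Augment Hall→P→R→X→Exit: bottleneck 1, flow now 10.
Augment Hall→P→U→W→Exit: bottleneck 1, flow now 11.
Augment Hall→Q→R→X→Exit: bottleneck 3, flow now 14.
No augmenting path remains; maximum flow = 14.
By max-flow min-cut, the minimum cut capacity equals the max flow.
In the residual graph, reachable from Hall: {Hall, Q}.
Min-cut edges: Hall→P (11), Q→R (3); capacity 11 + 3 = 14.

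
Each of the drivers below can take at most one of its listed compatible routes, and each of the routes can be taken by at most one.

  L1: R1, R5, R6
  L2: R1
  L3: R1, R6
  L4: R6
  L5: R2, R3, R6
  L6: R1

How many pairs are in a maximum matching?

4

Unit-capacity flow: source→left, listed edges, right→sink; max matching = max flow.
Augmenting path L1→R1 (+1); matched 1.
Augmenting path L3→R6 (+1); matched 2.
Augmenting path L5→R2 (+1); matched 3.
Augmenting path L2→R1→L1→R5 (+1); matched 4.
No augmenting path remains; maximum matching = 4.
König certificate: {L1, L5, R1, R6} is a vertex cover of size 4 (every listed pair touches it), so no matching can be larger.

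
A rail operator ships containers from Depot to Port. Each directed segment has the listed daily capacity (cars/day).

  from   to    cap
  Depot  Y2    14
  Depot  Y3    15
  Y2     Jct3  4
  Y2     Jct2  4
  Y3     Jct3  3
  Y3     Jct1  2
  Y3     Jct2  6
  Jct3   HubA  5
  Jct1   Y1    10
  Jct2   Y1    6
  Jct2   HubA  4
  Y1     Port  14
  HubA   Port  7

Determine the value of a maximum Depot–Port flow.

Augment Depot→Y2→Jct3→HubA→Port: bottleneck 4, flow now 4.
Augment Depot→Y2→Jct2→Y1→Port: bottleneck 4, flow now 8.
Augment Depot→Y3→Jct3→HubA→Port: bottleneck 1, flow now 9.
Augment Depot→Y3→Jct1→Y1→Port: bottleneck 2, flow now 11.
Augment Depot→Y3→Jct2→Y1→Port: bottleneck 2, flow now 13.
Augment Depot→Y3→Jct2→HubA→Port: bottleneck 2, flow now 15.
No augmenting path remains; maximum flow = 15.
In the residual graph, reachable from Depot: {Depot, Y2, Y3, Jct3, Jct2, HubA}.
Min-cut edges: Y3→Jct1 (2), Jct2→Y1 (6), HubA→Port (7); capacity 2 + 6 + 7 = 15.
This cut is saturated, so no flow can exceed 15.

15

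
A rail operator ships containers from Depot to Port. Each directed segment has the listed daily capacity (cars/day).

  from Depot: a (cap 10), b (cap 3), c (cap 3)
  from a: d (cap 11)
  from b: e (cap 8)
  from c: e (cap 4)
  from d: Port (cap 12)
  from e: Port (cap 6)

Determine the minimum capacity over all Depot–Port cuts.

16

Augment Depot→a→d→Port: bottleneck 10, flow now 10.
Augment Depot→b→e→Port: bottleneck 3, flow now 13.
Augment Depot→c→e→Port: bottleneck 3, flow now 16.
No augmenting path remains; maximum flow = 16.
By max-flow min-cut, the minimum cut capacity equals the max flow.
In the residual graph, reachable from Depot: {Depot}.
Min-cut edges: Depot→a (10), Depot→b (3), Depot→c (3); capacity 10 + 3 + 3 = 16.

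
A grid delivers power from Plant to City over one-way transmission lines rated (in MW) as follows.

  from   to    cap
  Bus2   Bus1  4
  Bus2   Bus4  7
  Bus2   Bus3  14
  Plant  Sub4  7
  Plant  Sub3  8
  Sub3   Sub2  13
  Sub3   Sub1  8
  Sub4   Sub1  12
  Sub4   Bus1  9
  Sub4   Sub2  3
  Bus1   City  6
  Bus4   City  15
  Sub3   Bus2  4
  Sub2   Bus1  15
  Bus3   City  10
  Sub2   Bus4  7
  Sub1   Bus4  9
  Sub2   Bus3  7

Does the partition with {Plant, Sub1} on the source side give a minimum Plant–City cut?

No — its capacity is 24, but the minimum cut has capacity 15.

Given cut capacity: 8 + 7 + 9 = 24.
Augment Plant→Sub4→Bus1→City: bottleneck 6, flow now 6.
Augment Plant→Sub3→Bus2→Bus3→City: bottleneck 4, flow now 10.
Augment Plant→Sub3→Sub1→Bus4→City: bottleneck 4, flow now 14.
Augment Plant→Sub4→Sub1→Bus4→City: bottleneck 1, flow now 15.
No augmenting path remains; maximum flow = 15.
In the residual graph, reachable from Plant: {Plant}.
Min-cut edges: Plant→Sub3 (8), Plant→Sub4 (7); capacity 8 + 7 = 15.
Cut capacity 24 exceeds the max flow 15, so it is not minimum.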